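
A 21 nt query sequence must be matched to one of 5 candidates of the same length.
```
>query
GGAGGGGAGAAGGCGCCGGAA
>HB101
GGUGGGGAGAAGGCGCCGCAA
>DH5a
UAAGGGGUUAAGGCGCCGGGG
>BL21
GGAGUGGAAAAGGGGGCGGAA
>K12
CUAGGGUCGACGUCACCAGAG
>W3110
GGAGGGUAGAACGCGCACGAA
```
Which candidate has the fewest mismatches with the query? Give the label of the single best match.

HB101 differs at 2 positions; DH5a differs at 6 positions; BL21 differs at 4 positions; K12 differs at 9 positions; W3110 differs at 4 positions. The closest is HB101.

HB101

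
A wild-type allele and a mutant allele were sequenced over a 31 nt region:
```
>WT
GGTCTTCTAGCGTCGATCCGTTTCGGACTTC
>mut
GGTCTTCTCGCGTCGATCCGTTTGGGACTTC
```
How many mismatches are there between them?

Mismatches (1-based): base 9: A→C; base 24: C→G.

2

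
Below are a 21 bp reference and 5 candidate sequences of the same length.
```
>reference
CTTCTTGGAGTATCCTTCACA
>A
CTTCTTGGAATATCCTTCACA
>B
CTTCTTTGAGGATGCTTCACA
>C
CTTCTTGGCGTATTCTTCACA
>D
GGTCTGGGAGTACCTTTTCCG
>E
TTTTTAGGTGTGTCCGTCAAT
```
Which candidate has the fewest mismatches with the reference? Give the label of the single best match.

Hamming distances to reference — A: 1; B: 3; C: 2; D: 8; E: 8.
Smallest is A with 1 mismatch.

A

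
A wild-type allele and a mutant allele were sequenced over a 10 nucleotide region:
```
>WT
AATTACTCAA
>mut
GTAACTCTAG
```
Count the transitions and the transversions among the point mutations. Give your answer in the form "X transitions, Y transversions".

Transitions (purine↔purine or pyrimidine↔pyrimidine): 1 A→G, 6 C→T, 7 T→C, 8 C→T, 10 A→G.
Transversions (purine↔pyrimidine): 2 A→T, 3 T→A, 4 T→A, 5 A→C.

5 transitions, 4 transversions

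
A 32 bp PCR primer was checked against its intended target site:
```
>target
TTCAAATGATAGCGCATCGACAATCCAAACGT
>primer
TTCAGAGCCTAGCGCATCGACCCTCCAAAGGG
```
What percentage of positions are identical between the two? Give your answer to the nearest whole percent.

Mismatches at positions 5, 7, 8, 9, 22, 23, 30, 32 (1-based): 8 of 32.
Identical positions: 24/32 = 75% → 75%.

75%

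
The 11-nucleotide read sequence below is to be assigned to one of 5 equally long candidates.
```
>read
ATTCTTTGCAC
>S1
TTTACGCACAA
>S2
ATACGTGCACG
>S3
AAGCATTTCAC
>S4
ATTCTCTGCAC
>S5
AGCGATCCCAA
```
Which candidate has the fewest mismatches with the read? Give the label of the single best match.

S4

S1 differs at 7 positions; S2 differs at 7 positions; S3 differs at 4 positions; S4 differs at 1 position; S5 differs at 7 positions. The closest is S4.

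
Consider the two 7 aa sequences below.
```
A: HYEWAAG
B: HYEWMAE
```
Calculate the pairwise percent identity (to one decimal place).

Mismatches at positions 5, 7 (1-based): 2 of 7.
Identical positions: 5/7 = 71.43% → 71.4%.

71.4%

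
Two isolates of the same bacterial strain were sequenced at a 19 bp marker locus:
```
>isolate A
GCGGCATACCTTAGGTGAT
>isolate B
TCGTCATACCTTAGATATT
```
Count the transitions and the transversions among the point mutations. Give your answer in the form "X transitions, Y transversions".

2 transitions, 3 transversions

Transitions (purine↔purine or pyrimidine↔pyrimidine): 15 G→A, 17 G→A.
Transversions (purine↔pyrimidine): 1 G→T, 4 G→T, 18 A→T.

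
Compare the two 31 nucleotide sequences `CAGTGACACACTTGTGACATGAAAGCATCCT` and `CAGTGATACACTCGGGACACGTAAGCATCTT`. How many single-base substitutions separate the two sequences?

6

The sequences differ at positions 7, 13, 15, 20, 22, 30 (1-based) — 6 in total.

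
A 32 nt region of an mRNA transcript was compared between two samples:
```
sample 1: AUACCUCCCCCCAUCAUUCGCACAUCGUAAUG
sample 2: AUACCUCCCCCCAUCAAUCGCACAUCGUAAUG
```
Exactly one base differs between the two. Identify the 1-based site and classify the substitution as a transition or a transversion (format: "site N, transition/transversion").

site 17, transversion

Site 17 changes U→A. U is a pyrimidine and A is a purine, so this is a transversion.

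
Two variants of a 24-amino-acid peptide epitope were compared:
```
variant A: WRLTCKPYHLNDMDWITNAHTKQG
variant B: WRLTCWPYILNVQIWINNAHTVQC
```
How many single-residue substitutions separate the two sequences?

Comparing position by position, 8 positions differ: 6 (K/W), 9 (H/I), 12 (D/V), 13 (M/Q), 14 (D/I), 17 (T/N), 22 (K/V), 24 (G/C).

8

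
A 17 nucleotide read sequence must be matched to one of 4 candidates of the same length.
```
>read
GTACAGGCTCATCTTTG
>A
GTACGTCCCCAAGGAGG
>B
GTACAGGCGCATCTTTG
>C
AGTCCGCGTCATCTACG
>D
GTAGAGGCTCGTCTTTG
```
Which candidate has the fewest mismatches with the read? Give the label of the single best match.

B

Hamming distances to read — A: 9; B: 1; C: 8; D: 2.
Smallest is B with 1 mismatch.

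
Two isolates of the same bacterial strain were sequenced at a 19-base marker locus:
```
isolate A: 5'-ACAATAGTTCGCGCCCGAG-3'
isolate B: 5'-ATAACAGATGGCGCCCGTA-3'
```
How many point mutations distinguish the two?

6

Mismatches (1-based): base 2: C→T; base 5: T→C; base 8: T→A; base 10: C→G; base 18: A→T; base 19: G→A.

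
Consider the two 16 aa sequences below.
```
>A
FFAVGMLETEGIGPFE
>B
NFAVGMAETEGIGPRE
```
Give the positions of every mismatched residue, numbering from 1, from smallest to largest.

1, 7, 15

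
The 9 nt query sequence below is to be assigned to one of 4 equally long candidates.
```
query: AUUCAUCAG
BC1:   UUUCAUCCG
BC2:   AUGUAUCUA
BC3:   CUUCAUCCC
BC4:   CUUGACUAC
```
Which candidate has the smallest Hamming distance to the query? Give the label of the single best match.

BC1

Hamming distances to query — BC1: 2; BC2: 4; BC3: 3; BC4: 5.
Smallest is BC1 with 2 mismatches.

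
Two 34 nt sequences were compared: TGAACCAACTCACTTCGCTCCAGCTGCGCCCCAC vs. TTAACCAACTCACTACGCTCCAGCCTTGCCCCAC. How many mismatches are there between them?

Comparing position by position, 5 positions differ: 2 (G/T), 15 (T/A), 25 (T/C), 26 (G/T), 27 (C/T).

5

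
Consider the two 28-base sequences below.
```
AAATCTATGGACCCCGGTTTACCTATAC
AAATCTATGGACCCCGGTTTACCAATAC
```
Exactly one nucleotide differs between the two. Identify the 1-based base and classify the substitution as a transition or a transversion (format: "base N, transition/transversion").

base 24, transversion

Base 24 changes T→A. T is a pyrimidine and A is a purine, so this is a transversion.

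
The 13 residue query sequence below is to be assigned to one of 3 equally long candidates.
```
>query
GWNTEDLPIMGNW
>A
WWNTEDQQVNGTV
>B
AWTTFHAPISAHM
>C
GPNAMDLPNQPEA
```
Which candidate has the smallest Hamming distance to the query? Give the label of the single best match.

A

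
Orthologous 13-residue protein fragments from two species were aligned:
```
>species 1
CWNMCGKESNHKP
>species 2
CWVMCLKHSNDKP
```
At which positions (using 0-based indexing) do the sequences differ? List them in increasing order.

2, 5, 7, 10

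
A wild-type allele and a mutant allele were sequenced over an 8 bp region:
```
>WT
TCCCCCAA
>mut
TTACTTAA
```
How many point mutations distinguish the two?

Mismatches (1-based): position 2: C→T; position 3: C→A; position 5: C→T; position 6: C→T.

4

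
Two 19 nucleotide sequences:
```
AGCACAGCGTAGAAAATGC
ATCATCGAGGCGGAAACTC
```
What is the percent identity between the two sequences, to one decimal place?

Mismatches at positions 2, 5, 6, 8, 10, 11, 13, 17, 18 (1-based): 9 of 19.
Identical positions: 10/19 = 52.63% → 52.6%.

52.6%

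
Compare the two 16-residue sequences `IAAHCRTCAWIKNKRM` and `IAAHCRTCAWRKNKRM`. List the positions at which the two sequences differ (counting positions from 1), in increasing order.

11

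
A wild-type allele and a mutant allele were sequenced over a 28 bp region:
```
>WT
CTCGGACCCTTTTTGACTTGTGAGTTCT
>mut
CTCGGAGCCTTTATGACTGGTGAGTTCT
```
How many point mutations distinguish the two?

3

Comparing position by position, 3 positions differ: 7 (C/G), 13 (T/A), 19 (T/G).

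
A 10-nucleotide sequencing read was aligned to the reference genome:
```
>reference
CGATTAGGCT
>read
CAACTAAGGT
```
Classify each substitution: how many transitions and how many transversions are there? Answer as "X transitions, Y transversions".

3 transitions, 1 transversion

Transitions (purine↔purine or pyrimidine↔pyrimidine): 2 G→A, 4 T→C, 7 G→A.
Transversions (purine↔pyrimidine): 9 C→G.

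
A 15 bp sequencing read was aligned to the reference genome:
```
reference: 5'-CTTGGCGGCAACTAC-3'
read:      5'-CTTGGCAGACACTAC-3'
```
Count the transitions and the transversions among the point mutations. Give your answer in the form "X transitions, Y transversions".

Transitions (purine↔purine or pyrimidine↔pyrimidine): 7 G→A.
Transversions (purine↔pyrimidine): 9 C→A, 10 A→C.

1 transition, 2 transversions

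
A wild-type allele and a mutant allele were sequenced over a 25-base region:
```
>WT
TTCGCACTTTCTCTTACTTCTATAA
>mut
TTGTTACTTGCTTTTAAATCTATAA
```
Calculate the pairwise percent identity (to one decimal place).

72.0%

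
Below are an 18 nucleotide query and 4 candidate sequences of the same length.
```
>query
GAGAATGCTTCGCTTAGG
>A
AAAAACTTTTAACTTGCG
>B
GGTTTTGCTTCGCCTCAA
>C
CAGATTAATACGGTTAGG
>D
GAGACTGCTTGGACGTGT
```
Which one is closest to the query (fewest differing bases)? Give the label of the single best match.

Hamming distances to query — A: 9; B: 8; C: 6; D: 7.
Smallest is C with 6 mismatches.

C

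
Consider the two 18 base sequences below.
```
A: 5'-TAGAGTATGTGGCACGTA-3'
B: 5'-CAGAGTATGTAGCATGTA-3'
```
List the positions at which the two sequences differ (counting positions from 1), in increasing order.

Scanning 1-based: 1: T/C; 11: G/A; 15: C/T.

1, 11, 15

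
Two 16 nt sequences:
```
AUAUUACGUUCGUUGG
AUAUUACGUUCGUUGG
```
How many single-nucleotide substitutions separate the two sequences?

No positions differ; the sequences are identical.

0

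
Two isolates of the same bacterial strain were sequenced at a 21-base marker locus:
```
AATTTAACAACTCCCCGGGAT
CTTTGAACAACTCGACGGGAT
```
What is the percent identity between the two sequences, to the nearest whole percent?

76%

5 positions differ (1, 2, 5, 14, 15), so 16 of 21 match: 16/21 = 76.19%.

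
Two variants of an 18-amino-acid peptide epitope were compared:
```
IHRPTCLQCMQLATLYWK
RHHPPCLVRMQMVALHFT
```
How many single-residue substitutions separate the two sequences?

Comparing position by position, 11 residues differ: 1 (I/R), 3 (R/H), 5 (T/P), 8 (Q/V), 9 (C/R), 12 (L/M), 13 (A/V), 14 (T/A), 16 (Y/H), 17 (W/F), 18 (K/T).

11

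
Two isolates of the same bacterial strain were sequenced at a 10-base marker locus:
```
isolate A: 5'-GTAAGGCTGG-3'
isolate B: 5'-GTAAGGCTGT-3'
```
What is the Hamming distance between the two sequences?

Comparing position by position, 1 position differs: 10 (G/T).

1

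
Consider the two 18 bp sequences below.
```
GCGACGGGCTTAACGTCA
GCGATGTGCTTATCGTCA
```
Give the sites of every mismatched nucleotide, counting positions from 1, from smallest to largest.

Differences at site 5 (C→T), site 7 (G→T), site 13 (A→T).

5, 7, 13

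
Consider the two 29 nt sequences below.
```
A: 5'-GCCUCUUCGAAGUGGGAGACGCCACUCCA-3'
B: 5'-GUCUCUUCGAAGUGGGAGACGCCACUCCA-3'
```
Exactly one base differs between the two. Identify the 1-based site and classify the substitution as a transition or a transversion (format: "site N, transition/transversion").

site 2, transition

The sequences differ only at site 2: C→U (pyrimidine→pyrimidine), a transition.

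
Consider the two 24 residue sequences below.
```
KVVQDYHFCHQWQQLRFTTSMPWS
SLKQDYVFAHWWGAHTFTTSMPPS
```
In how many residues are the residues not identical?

11

Comparing position by position, 11 residues differ: 1 (K/S), 2 (V/L), 3 (V/K), 7 (H/V), 9 (C/A), 11 (Q/W), 13 (Q/G), 14 (Q/A), 15 (L/H), 16 (R/T), 23 (W/P).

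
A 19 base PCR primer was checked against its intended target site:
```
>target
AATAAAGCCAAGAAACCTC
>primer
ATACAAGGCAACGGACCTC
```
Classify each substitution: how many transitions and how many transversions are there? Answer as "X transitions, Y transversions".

Transitions (purine↔purine or pyrimidine↔pyrimidine): 13 A→G, 14 A→G.
Transversions (purine↔pyrimidine): 2 A→T, 3 T→A, 4 A→C, 8 C→G, 12 G→C.

2 transitions, 5 transversions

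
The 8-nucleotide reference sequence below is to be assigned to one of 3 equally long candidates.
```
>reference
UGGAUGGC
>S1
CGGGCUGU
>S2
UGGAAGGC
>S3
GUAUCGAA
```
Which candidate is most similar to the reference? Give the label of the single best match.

S2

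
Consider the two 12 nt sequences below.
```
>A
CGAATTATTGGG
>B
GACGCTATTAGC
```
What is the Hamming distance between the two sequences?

7

Comparing position by position, 7 bases differ: 1 (C/G), 2 (G/A), 3 (A/C), 4 (A/G), 5 (T/C), 10 (G/A), 12 (G/C).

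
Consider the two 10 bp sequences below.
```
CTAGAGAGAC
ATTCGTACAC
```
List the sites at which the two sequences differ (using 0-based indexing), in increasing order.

0, 2, 3, 4, 5, 7

Scanning 0-based: 0: C/A; 2: A/T; 3: G/C; 4: A/G; 5: G/T; 7: G/C.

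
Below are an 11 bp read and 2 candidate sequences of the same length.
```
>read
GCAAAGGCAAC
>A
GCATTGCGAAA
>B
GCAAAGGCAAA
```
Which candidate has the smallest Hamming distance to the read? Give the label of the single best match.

B

Hamming distances to read — A: 5; B: 1.
Smallest is B with 1 mismatch.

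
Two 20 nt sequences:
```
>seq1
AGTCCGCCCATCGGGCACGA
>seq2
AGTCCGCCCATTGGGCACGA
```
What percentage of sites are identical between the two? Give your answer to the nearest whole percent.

1 position differs (12), so 19 of 20 match: 19/20 = 95%.

95%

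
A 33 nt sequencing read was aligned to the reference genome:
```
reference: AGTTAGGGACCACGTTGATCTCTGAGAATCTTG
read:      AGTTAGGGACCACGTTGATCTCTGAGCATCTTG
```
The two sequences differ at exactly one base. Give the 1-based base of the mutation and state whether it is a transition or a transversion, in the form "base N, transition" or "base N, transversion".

The sequences differ only at base 27: A→C (purine→pyrimidine), a transversion.

base 27, transversion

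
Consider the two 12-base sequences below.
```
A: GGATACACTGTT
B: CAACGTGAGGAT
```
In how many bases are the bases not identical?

9

Comparing position by position, 9 bases differ: 1 (G/C), 2 (G/A), 4 (T/C), 5 (A/G), 6 (C/T), 7 (A/G), 8 (C/A), 9 (T/G), 11 (T/A).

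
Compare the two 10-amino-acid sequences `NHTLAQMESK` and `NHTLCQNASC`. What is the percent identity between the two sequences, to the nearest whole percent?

60%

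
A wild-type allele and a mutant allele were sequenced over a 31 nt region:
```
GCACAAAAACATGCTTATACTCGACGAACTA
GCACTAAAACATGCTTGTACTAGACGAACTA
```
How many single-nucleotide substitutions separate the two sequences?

Comparing position by position, 3 sites differ: 5 (A/T), 17 (A/G), 22 (C/A).

3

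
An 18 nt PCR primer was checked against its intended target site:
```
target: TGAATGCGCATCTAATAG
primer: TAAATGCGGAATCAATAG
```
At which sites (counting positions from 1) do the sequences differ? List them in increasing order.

2, 9, 11, 12, 13

Scanning 1-based: 2: G/A; 9: C/G; 11: T/A; 12: C/T; 13: T/C.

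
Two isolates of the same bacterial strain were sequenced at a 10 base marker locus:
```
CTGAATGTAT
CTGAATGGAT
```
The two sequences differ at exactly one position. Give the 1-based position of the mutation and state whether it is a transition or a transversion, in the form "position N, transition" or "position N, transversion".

Position 8 changes T→G. T is a pyrimidine and G is a purine, so this is a transversion.

position 8, transversion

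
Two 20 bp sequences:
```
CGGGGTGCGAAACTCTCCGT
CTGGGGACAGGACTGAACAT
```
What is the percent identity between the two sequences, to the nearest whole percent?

50%

10 positions differ (2, 6, 7, 9, 10, 11, 15, 16, 17, 19), so 10 of 20 match: 10/20 = 50%.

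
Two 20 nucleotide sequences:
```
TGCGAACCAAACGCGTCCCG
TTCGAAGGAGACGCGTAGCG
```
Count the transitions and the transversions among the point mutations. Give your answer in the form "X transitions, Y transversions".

Mismatches (1-based):
base 2: G→T (purine→pyrimidine, transversion)
base 7: C→G (pyrimidine→purine, transversion)
base 8: C→G (pyrimidine→purine, transversion)
base 10: A→G (purine→purine, transition)
base 17: C→A (pyrimidine→purine, transversion)
base 18: C→G (pyrimidine→purine, transversion)

1 transition, 5 transversions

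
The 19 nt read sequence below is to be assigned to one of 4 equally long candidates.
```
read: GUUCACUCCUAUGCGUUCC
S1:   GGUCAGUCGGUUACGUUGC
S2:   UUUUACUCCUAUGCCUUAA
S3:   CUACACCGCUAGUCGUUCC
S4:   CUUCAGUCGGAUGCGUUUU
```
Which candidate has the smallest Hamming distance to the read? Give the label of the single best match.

S2

S1 differs at 7 positions; S2 differs at 5 positions; S3 differs at 6 positions; S4 differs at 6 positions. The closest is S2.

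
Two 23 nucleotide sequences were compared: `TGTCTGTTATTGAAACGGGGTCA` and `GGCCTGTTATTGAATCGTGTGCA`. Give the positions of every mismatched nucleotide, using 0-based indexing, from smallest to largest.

Scanning 0-based: 0: T/G; 2: T/C; 14: A/T; 17: G/T; 19: G/T; 20: T/G.

0, 2, 14, 17, 19, 20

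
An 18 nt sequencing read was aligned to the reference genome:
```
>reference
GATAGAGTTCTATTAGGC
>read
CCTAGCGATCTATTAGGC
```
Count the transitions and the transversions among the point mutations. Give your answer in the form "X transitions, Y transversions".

Transitions (purine↔purine or pyrimidine↔pyrimidine): none.
Transversions (purine↔pyrimidine): 1 G→C, 2 A→C, 6 A→C, 8 T→A.

0 transitions, 4 transversions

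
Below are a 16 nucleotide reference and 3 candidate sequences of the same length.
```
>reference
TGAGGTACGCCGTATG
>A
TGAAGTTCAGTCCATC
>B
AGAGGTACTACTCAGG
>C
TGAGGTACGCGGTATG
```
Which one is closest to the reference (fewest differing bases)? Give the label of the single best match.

C

A differs at 8 bases; B differs at 6 bases; C differs at 1 base. The closest is C.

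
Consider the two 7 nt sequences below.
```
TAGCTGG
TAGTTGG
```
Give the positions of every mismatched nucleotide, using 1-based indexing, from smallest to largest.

4

Scanning 1-based: 4: C/T.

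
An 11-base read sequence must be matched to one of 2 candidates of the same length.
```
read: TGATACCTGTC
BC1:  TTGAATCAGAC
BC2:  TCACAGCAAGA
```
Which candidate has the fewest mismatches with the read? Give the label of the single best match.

BC1

Hamming distances to read — BC1: 6; BC2: 7.
Smallest is BC1 with 6 mismatches.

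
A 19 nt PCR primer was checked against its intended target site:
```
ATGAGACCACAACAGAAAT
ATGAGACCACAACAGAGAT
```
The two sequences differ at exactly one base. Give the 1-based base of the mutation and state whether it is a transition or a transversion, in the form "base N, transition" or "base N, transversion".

base 17, transition

Base 17 changes A→G. A is a purine and G is a purine, so this is a transition.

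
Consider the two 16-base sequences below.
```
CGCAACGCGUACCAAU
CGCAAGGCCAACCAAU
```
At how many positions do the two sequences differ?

The sequences differ at positions 6, 9, 10 (1-based) — 3 in total.

3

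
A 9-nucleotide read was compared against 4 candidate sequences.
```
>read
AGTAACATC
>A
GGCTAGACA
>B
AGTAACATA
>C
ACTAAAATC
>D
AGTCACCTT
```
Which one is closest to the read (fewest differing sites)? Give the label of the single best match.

A differs at 6 sites; B differs at 1 site; C differs at 2 sites; D differs at 3 sites. The closest is B.

B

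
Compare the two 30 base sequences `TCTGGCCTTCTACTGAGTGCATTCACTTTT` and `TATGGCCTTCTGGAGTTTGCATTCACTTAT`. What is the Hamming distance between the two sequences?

The sequences differ at sites 2, 12, 13, 14, 16, 17, 29 (1-based) — 7 in total.

7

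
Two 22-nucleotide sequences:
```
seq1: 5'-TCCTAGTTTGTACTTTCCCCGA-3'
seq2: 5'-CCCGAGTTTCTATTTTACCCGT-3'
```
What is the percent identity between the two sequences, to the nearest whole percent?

Mismatches at positions 1, 4, 10, 13, 17, 22 (1-based): 6 of 22.
Identical positions: 16/22 = 72.73% → 73%.

73%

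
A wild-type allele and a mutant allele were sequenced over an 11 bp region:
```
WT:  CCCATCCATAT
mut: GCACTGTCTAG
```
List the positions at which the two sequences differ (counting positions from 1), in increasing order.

1, 3, 4, 6, 7, 8, 11

Scanning 1-based: 1: C/G; 3: C/A; 4: A/C; 6: C/G; 7: C/T; 8: A/C; 11: T/G.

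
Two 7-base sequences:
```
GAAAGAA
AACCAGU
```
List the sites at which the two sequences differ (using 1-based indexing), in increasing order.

Scanning 1-based: 1: G/A; 3: A/C; 4: A/C; 5: G/A; 6: A/G; 7: A/U.

1, 3, 4, 5, 6, 7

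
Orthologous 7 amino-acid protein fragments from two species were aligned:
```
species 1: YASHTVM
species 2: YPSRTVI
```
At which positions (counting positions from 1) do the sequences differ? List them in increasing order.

2, 4, 7

Scanning 1-based: 2: A/P; 4: H/R; 7: M/I.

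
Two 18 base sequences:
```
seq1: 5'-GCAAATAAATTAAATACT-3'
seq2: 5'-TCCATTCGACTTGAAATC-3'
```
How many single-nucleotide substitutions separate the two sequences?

11

Comparing position by position, 11 sites differ: 1 (G/T), 3 (A/C), 5 (A/T), 7 (A/C), 8 (A/G), 10 (T/C), 12 (A/T), 13 (A/G), 15 (T/A), 17 (C/T), 18 (T/C).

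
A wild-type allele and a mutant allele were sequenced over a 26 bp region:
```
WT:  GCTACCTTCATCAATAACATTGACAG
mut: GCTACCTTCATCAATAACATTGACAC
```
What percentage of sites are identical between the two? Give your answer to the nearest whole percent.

96%

Mismatch at position 26 (1-based): 1 of 26.
Identical positions: 25/26 = 96.15% → 96%.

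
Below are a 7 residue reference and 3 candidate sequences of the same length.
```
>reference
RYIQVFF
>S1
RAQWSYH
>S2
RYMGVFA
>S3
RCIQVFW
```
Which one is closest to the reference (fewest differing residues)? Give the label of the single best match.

S3

Hamming distances to reference — S1: 6; S2: 3; S3: 2.
Smallest is S3 with 2 mismatches.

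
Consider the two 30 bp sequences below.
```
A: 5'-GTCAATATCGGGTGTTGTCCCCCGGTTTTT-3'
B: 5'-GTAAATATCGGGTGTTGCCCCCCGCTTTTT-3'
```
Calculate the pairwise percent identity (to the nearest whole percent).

90%

3 positions differ (3, 18, 25), so 27 of 30 match: 27/30 = 90%.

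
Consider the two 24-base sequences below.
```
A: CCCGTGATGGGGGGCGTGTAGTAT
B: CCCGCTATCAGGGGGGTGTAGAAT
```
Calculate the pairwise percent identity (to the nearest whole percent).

Mismatches at positions 5, 6, 9, 10, 15, 22 (1-based): 6 of 24.
Identical positions: 18/24 = 75% → 75%.

75%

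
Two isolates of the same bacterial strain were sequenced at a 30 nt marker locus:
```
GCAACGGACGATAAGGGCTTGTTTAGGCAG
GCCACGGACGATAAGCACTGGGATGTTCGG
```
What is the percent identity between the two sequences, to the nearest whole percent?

67%

10 positions differ (3, 16, 17, 20, 22, 23, 25, 26, 27, 29), so 20 of 30 match: 20/30 = 66.67%.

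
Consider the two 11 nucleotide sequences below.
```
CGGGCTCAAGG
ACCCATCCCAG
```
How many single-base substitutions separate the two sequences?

8

Comparing position by position, 8 positions differ: 1 (C/A), 2 (G/C), 3 (G/C), 4 (G/C), 5 (C/A), 8 (A/C), 9 (A/C), 10 (G/A).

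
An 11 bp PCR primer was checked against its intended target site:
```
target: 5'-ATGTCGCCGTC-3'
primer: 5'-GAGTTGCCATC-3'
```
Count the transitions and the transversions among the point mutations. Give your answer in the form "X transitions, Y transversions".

3 transitions, 1 transversion

Transitions (purine↔purine or pyrimidine↔pyrimidine): 1 A→G, 5 C→T, 9 G→A.
Transversions (purine↔pyrimidine): 2 T→A.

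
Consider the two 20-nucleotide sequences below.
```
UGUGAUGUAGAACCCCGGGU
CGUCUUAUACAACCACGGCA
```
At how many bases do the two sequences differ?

8

The sequences differ at bases 1, 4, 5, 7, 10, 15, 19, 20 (1-based) — 8 in total.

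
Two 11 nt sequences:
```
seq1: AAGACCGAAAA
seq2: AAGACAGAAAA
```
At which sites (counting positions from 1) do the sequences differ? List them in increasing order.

6

Differences at site 6 (C→A).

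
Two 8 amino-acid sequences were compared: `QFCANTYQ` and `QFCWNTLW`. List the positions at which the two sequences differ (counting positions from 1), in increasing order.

4, 7, 8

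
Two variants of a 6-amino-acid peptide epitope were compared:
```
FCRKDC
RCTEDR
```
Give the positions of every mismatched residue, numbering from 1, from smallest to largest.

1, 3, 4, 6

Scanning 1-based: 1: F/R; 3: R/T; 4: K/E; 6: C/R.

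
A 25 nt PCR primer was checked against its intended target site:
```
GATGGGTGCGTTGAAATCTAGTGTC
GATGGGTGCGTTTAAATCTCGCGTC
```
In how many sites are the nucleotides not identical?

The sequences differ at sites 13, 20, 22 (1-based) — 3 in total.

3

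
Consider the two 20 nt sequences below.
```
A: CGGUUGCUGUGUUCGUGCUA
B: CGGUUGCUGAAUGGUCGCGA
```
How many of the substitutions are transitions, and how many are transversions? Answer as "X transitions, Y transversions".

Transitions (purine↔purine or pyrimidine↔pyrimidine): 11 G→A, 16 U→C.
Transversions (purine↔pyrimidine): 10 U→A, 13 U→G, 14 C→G, 15 G→U, 19 U→G.

2 transitions, 5 transversions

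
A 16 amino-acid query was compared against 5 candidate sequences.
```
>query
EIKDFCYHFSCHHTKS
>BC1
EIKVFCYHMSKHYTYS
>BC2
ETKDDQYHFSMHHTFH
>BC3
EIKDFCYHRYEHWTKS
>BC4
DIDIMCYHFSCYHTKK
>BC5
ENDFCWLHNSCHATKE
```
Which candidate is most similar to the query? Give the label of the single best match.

BC3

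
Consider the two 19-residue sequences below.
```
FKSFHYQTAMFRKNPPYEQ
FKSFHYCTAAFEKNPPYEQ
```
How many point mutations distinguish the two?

Comparing position by position, 3 residues differ: 7 (Q/C), 10 (M/A), 12 (R/E).

3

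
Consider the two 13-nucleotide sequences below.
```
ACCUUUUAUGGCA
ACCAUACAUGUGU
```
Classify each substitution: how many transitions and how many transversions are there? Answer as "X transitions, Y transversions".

1 transition, 5 transversions

Mismatches (1-based):
base 4: U→A (pyrimidine→purine, transversion)
base 6: U→A (pyrimidine→purine, transversion)
base 7: U→C (pyrimidine→pyrimidine, transition)
base 11: G→U (purine→pyrimidine, transversion)
base 12: C→G (pyrimidine→purine, transversion)
base 13: A→U (purine→pyrimidine, transversion)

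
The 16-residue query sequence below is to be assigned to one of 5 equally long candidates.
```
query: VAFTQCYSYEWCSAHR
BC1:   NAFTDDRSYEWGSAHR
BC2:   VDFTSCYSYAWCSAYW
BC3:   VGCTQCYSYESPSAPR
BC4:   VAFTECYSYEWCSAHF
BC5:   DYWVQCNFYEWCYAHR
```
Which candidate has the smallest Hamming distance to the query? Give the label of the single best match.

BC1 differs at 5 residues; BC2 differs at 5 residues; BC3 differs at 5 residues; BC4 differs at 2 residues; BC5 differs at 7 residues. The closest is BC4.

BC4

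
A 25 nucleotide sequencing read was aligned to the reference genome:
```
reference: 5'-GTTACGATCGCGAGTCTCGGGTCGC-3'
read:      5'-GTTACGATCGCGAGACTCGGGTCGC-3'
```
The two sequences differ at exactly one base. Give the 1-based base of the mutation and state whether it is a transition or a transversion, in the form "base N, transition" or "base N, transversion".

base 15, transversion

Base 15 changes T→A. T is a pyrimidine and A is a purine, so this is a transversion.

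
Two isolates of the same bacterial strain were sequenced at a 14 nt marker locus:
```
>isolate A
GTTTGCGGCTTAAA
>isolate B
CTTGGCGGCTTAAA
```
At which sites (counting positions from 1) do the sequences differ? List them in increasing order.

1, 4

Differences at site 1 (G→C), site 4 (T→G).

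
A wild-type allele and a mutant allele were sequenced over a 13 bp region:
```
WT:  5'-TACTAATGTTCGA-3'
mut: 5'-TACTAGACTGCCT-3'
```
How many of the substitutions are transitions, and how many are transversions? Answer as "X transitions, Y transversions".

1 transition, 5 transversions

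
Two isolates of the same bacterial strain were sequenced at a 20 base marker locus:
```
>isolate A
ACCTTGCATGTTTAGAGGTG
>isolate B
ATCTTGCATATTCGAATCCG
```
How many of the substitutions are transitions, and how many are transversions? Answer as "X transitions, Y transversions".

Mismatches (1-based):
base 2: C→T (pyrimidine→pyrimidine, transition)
base 10: G→A (purine→purine, transition)
base 13: T→C (pyrimidine→pyrimidine, transition)
base 14: A→G (purine→purine, transition)
base 15: G→A (purine→purine, transition)
base 17: G→T (purine→pyrimidine, transversion)
base 18: G→C (purine→pyrimidine, transversion)
base 19: T→C (pyrimidine→pyrimidine, transition)

6 transitions, 2 transversions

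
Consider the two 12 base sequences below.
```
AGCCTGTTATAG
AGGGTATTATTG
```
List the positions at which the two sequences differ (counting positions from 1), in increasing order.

Scanning 1-based: 3: C/G; 4: C/G; 6: G/A; 11: A/T.

3, 4, 6, 11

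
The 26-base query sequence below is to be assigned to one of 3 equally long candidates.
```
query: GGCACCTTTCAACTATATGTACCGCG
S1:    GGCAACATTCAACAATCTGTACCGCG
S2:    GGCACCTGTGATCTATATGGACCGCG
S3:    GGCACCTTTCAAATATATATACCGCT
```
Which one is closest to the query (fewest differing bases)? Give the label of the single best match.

Hamming distances to query — S1: 4; S2: 4; S3: 3.
Smallest is S3 with 3 mismatches.

S3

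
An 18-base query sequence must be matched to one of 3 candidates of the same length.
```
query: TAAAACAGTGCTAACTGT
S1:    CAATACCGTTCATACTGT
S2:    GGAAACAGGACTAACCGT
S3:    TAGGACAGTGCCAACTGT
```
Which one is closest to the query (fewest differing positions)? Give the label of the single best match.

S1 differs at 6 positions; S2 differs at 5 positions; S3 differs at 3 positions. The closest is S3.

S3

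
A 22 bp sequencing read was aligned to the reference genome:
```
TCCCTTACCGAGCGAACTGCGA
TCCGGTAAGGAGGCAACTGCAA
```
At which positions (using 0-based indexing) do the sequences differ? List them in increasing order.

3, 4, 7, 8, 12, 13, 20

Differences at position 3 (C→G), position 4 (T→G), position 7 (C→A), position 8 (C→G), position 12 (C→G), position 13 (G→C), position 20 (G→A).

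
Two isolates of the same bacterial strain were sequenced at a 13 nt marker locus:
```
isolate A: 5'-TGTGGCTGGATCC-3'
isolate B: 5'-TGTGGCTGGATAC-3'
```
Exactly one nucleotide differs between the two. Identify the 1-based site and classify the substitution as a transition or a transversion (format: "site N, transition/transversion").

Site 12 changes C→A. C is a pyrimidine and A is a purine, so this is a transversion.

site 12, transversion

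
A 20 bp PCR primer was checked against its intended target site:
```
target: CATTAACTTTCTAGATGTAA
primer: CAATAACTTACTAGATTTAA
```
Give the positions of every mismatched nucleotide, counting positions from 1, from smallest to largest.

Differences at position 3 (T→A), position 10 (T→A), position 17 (G→T).

3, 10, 17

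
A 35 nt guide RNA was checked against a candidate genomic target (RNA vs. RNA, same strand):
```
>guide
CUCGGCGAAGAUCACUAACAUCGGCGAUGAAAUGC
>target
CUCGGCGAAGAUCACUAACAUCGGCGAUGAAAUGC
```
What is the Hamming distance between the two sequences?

0

The two sequences are identical at every position.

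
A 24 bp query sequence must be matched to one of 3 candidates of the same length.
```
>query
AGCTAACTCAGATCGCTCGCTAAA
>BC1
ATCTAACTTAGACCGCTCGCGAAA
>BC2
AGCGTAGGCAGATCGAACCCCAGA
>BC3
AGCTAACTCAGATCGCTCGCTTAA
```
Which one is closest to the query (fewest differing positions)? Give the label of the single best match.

Hamming distances to query — BC1: 4; BC2: 9; BC3: 1.
Smallest is BC3 with 1 mismatch.

BC3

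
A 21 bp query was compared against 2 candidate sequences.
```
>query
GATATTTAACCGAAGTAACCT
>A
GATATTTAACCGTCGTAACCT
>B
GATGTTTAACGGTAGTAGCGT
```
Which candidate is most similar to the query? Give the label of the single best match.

A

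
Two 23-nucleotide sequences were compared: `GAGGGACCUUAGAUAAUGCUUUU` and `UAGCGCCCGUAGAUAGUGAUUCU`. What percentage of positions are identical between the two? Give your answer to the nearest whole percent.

Mismatches at positions 1, 4, 6, 9, 16, 19, 22 (1-based): 7 of 23.
Identical positions: 16/23 = 69.57% → 70%.

70%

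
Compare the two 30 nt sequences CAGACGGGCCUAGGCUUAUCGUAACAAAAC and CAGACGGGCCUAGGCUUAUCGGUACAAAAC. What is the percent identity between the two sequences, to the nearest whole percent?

2 positions differ (22, 23), so 28 of 30 match: 28/30 = 93.33%.

93%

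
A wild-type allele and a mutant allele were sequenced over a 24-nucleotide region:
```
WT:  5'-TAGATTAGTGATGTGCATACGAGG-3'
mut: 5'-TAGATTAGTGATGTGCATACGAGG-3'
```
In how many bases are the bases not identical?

0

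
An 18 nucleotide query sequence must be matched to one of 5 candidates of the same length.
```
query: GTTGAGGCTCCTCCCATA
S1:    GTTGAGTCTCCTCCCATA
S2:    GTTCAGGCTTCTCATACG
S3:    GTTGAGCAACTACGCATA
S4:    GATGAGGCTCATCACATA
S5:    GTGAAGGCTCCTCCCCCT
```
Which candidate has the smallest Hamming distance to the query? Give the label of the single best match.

S1

Hamming distances to query — S1: 1; S2: 6; S3: 6; S4: 3; S5: 5.
Smallest is S1 with 1 mismatch.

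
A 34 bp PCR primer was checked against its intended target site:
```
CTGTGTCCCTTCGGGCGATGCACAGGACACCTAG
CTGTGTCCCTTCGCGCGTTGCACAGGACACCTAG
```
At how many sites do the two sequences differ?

2

Comparing position by position, 2 sites differ: 14 (G/C), 18 (A/T).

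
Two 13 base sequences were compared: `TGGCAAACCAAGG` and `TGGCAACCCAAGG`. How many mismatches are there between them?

1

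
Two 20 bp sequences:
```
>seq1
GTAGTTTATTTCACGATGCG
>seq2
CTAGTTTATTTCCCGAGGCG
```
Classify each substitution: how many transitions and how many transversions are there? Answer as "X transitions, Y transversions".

0 transitions, 3 transversions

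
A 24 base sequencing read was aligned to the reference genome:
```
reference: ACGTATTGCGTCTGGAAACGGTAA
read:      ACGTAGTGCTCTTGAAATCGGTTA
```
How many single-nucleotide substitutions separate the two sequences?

7

Comparing position by position, 7 bases differ: 6 (T/G), 10 (G/T), 11 (T/C), 12 (C/T), 15 (G/A), 18 (A/T), 23 (A/T).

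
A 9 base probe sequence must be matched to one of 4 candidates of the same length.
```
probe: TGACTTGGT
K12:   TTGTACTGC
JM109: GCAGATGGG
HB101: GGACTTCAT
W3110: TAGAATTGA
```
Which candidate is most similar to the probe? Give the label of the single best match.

HB101

Hamming distances to probe — K12: 7; JM109: 5; HB101: 3; W3110: 6.
Smallest is HB101 with 3 mismatches.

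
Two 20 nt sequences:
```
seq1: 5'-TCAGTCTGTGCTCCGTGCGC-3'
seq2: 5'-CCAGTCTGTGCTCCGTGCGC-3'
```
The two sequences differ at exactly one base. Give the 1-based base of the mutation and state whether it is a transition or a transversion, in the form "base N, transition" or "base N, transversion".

base 1, transition

The sequences differ only at base 1: T→C (pyrimidine→pyrimidine), a transition.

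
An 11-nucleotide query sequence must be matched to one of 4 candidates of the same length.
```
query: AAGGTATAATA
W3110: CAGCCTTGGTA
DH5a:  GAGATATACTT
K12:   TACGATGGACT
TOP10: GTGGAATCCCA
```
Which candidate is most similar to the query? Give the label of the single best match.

DH5a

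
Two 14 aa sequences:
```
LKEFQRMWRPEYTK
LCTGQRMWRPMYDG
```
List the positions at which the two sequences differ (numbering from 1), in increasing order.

2, 3, 4, 11, 13, 14

Differences at position 2 (K→C), position 3 (E→T), position 4 (F→G), position 11 (E→M), position 13 (T→D), position 14 (K→G).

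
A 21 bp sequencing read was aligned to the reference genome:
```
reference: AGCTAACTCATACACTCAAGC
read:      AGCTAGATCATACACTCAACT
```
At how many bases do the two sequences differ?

4

The sequences differ at bases 6, 7, 20, 21 (1-based) — 4 in total.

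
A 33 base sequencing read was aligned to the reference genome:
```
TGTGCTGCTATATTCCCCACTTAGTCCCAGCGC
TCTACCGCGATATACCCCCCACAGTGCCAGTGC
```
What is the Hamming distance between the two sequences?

10

Comparing position by position, 10 bases differ: 2 (G/C), 4 (G/A), 6 (T/C), 9 (T/G), 14 (T/A), 19 (A/C), 21 (T/A), 22 (T/C), 26 (C/G), 31 (C/T).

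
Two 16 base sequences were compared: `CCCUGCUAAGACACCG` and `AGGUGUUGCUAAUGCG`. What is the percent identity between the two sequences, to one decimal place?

37.5%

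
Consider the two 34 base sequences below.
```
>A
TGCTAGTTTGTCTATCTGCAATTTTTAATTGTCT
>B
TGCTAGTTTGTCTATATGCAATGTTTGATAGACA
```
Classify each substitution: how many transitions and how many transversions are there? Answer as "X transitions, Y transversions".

1 transition, 5 transversions

Transitions (purine↔purine or pyrimidine↔pyrimidine): 27 A→G.
Transversions (purine↔pyrimidine): 16 C→A, 23 T→G, 30 T→A, 32 T→A, 34 T→A.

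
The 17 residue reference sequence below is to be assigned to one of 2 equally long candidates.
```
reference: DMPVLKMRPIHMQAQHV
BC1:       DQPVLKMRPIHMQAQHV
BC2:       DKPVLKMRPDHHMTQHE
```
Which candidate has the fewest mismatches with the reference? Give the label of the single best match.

BC1

BC1 differs at 1 residue; BC2 differs at 6 residues. The closest is BC1.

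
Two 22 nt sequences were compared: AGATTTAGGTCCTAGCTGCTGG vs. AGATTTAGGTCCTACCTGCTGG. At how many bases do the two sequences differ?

Mismatches (1-based): base 15: G→C.

1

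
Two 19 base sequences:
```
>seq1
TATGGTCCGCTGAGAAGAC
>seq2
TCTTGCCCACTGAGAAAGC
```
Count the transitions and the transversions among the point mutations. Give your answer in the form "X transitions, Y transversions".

Mismatches (1-based):
position 2: A→C (purine→pyrimidine, transversion)
position 4: G→T (purine→pyrimidine, transversion)
position 6: T→C (pyrimidine→pyrimidine, transition)
position 9: G→A (purine→purine, transition)
position 17: G→A (purine→purine, transition)
position 18: A→G (purine→purine, transition)

4 transitions, 2 transversions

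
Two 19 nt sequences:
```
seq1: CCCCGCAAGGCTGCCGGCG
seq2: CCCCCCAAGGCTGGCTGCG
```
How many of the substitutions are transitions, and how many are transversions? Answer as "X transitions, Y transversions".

Mismatches (1-based):
position 5: G→C (purine→pyrimidine, transversion)
position 14: C→G (pyrimidine→purine, transversion)
position 16: G→T (purine→pyrimidine, transversion)

0 transitions, 3 transversions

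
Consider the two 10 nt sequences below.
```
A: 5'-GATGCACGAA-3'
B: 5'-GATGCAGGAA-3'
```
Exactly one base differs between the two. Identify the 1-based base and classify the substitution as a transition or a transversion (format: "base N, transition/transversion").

base 7, transversion

The sequences differ only at base 7: C→G (pyrimidine→purine), a transversion.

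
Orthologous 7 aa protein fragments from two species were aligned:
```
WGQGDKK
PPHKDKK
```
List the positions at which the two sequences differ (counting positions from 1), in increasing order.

1, 2, 3, 4

Scanning 1-based: 1: W/P; 2: G/P; 3: Q/H; 4: G/K.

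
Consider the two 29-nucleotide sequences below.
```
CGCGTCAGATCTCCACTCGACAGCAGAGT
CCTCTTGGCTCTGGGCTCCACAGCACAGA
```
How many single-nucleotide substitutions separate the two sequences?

The sequences differ at positions 2, 3, 4, 6, 7, 9, 13, 14, 15, 19, 26, 29 (1-based) — 12 in total.

12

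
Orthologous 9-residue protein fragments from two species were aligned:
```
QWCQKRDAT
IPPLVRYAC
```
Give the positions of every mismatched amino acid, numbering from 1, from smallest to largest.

1, 2, 3, 4, 5, 7, 9

Scanning 1-based: 1: Q/I; 2: W/P; 3: C/P; 4: Q/L; 5: K/V; 7: D/Y; 9: T/C.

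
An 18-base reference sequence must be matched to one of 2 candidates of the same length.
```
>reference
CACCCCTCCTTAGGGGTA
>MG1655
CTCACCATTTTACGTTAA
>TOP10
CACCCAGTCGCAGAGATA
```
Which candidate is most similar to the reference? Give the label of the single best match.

Hamming distances to reference — MG1655: 9; TOP10: 7.
Smallest is TOP10 with 7 mismatches.

TOP10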